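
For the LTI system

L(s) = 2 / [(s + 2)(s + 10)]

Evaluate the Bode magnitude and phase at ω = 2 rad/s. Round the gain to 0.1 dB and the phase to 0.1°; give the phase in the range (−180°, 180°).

At s = jω = j2:
pole (s+2): 2 + j2 → |·| = √(2²+2²) = √8 ≈ 2.8284, ∠ = arctan(2/2) ≈ 45.00°
pole (s+10): 10 + j2 → |·| = √(10²+2²) = √104 ≈ 10.198, ∠ = arctan(2/10) ≈ 11.31°
|L| = 2 / 28.844 ≈ 0.069339
Gain = 20 log₁₀(0.069339) ≈ -23.18 dB
∠L = 0.00° − 56.31° = -56.31°

-23.2 dB, -56.3°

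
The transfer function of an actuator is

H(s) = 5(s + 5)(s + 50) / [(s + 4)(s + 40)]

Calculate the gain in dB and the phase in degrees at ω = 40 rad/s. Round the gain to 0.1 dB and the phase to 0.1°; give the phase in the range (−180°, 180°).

15.1 dB, -7.8°

At s = jω = j40:
zero (s+5): 5 + j40 → |·| = √(5²+40²) = √1625 ≈ 40.311, ∠ = arctan(40/5) ≈ 82.87°
zero (s+50): 50 + j40 → |·| = √(50²+40²) = √4100 ≈ 64.031, ∠ = arctan(40/50) ≈ 38.66°
pole (s+4): 4 + j40 → |·| = √(4²+40²) = √1616 ≈ 40.2, ∠ = arctan(40/4) ≈ 84.29°
pole (s+40): 40 + j40 → |·| = √(40²+40²) = √3200 ≈ 56.569, ∠ = arctan(40/40) ≈ 45.00°
|H| = 5 · 2581.2 / 2274.1 ≈ 5.6752
Gain = 20 log₁₀(5.6752) ≈ 15.08 dB
∠H = 121.53° − 129.29° = -7.76°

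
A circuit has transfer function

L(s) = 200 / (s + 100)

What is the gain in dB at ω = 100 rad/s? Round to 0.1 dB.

3.0 dB

At s = jω = j100:
pole (s+100): 100 + j100 → |·| = √(100²+100²) = √20000 ≈ 141.42, ∠ = arctan(100/100) ≈ 45.00°
|L| = 200 / 141.42 ≈ 1.4142
Gain = 20 log₁₀(1.4142) ≈ 3.01 dB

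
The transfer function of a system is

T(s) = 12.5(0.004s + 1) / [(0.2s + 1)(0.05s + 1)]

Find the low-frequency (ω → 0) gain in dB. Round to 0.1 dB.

T(0) = 12.5 · 1 / 1 = 12.5
20 log₁₀(12.5) ≈ 21.94 dB

21.9 dB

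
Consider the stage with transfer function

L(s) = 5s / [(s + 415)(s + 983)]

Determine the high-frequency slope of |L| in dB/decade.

Each pole contributes −20 dB/decade at high frequency; each zero contributes +20 dB/decade.
Net: 1 zero(s) − 2 pole(s) → -20 dB/decade.

-20 dB/decade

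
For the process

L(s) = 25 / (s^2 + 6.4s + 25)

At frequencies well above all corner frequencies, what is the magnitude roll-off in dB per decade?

Each pole contributes −20 dB/decade at high frequency; each zero contributes +20 dB/decade.
Net: 0 zero(s) − 2 pole(s) → -40 dB/decade.

-40 dB/decade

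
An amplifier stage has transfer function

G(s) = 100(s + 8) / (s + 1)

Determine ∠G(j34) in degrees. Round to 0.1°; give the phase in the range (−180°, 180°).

-11.6°

At s = jω = j34:
zero (s+8): 8 + j34 → |·| = √(8²+34²) = √1220 ≈ 34.928, ∠ = arctan(34/8) ≈ 76.76°
pole (s+1): 1 + j34 → |·| = √(1²+34²) = √1157 ≈ 34.015, ∠ = arctan(34/1) ≈ 88.32°
∠G = 76.76° − 88.32° = -11.56°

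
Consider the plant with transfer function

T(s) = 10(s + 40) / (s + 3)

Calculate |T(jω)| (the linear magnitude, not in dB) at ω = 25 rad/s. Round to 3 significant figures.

18.7

At s = jω = j25:
zero (s+40): 40 + j25 → |·| = √(40²+25²) = √2225 ≈ 47.17, ∠ = arctan(25/40) ≈ 32.01°
pole (s+3): 3 + j25 → |·| = √(3²+25²) = √634 ≈ 25.179, ∠ = arctan(25/3) ≈ 83.16°
|T| = 10 · 47.17 / 25.179 ≈ 18.734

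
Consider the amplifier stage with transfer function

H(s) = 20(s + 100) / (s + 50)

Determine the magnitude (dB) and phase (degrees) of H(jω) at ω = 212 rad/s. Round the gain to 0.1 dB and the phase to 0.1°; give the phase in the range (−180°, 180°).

26.7 dB, -12.0°

At s = jω = j212:
zero (s+100): 100 + j212 → |·| = √(100²+212²) = √54944 ≈ 234.4, ∠ = arctan(212/100) ≈ 64.75°
pole (s+50): 50 + j212 → |·| = √(50²+212²) = √47444 ≈ 217.82, ∠ = arctan(212/50) ≈ 76.73°
|H| = 20 · 234.4 / 217.82 ≈ 21.522
Gain = 20 log₁₀(21.522) ≈ 26.66 dB
∠H = 64.75° − 76.73° = -11.98°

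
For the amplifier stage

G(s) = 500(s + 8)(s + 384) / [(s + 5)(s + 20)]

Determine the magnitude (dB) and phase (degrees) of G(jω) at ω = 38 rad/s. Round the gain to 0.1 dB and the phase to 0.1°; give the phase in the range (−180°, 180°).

At s = jω = j38:
zero (s+8): 8 + j38 → |·| = √(8²+38²) = √1508 ≈ 38.833, ∠ = arctan(38/8) ≈ 78.11°
zero (s+384): 384 + j38 → |·| = √(384²+38²) = √148900 ≈ 385.88, ∠ = arctan(38/384) ≈ 5.65°
pole (s+5): 5 + j38 → |·| = √(5²+38²) = √1469 ≈ 38.328, ∠ = arctan(38/5) ≈ 82.50°
pole (s+20): 20 + j38 → |·| = √(20²+38²) = √1844 ≈ 42.942, ∠ = arctan(38/20) ≈ 62.24°
|G| = 500 · 14985 / 1645.9 ≈ 4552.2
Gain = 20 log₁₀(4552.2) ≈ 73.16 dB
∠G = 83.76° − 144.74° = -60.98°

73.2 dB, -61.0°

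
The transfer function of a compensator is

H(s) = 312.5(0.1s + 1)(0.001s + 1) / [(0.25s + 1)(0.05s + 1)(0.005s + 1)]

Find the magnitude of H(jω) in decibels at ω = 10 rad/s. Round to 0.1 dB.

At ω = 10 rad/s:
zero (1 + j10·0.1) = 1 + j1 → |·| ≈ 1.4142, ∠ ≈ 45.00°
zero (1 + j10·0.001) = 1 + j0.01 → |·| ≈ 1, ∠ ≈ 0.57°
pole (1 + j10·0.25) = 1 + j2.5 → |·| ≈ 2.6926, ∠ ≈ 68.20°
pole (1 + j10·0.05) = 1 + j0.5 → |·| ≈ 1.118, ∠ ≈ 26.57°
pole (1 + j10·0.005) = 1 + j0.05 → |·| ≈ 1.0012, ∠ ≈ 2.86°
|H| = 312.5 · 1.4142 · 1 / (2.6926 · 1.118 · 1.0012) ≈ 146.63
Gain = 20 log₁₀(146.63) ≈ 43.32 dB

43.3 dB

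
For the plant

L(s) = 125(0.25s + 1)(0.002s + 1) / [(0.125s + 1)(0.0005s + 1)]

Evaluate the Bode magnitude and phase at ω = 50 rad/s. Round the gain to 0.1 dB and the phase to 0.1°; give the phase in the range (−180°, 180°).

47.9 dB, 8.8°

At ω = 50 rad/s:
zero (1 + j50·0.25) = 1 + j12.5 → |·| ≈ 12.54, ∠ ≈ 85.43°
zero (1 + j50·0.002) = 1 + j0.1 → |·| ≈ 1.005, ∠ ≈ 5.71°
pole (1 + j50·0.125) = 1 + j6.25 → |·| ≈ 6.3295, ∠ ≈ 80.91°
pole (1 + j50·0.0005) = 1 + j0.025 → |·| ≈ 1.0003, ∠ ≈ 1.43°
|L| = 125 · 12.54 · 1.005 / (6.3295 · 1.0003) ≈ 248.81
Gain = 20 log₁₀(248.81) ≈ 47.92 dB
∠L = (85.43° + 5.71°) − (80.91° + 1.43°) = 8.80°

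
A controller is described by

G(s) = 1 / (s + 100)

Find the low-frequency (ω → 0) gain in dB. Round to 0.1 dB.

-40.0 dB

G(0) = 1 / 100 = 0.01
20 log₁₀(0.01) ≈ -40.00 dB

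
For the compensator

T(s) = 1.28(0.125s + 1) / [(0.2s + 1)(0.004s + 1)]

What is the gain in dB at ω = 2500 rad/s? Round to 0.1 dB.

-22.0 dB

At ω = 2500 rad/s:
zero (1 + j2500·0.125) = 1 + j312.5 → |·| ≈ 312.5, ∠ ≈ 89.82°
pole (1 + j2500·0.2) = 1 + j500 → |·| ≈ 500, ∠ ≈ 89.89°
pole (1 + j2500·0.004) = 1 + j10 → |·| ≈ 10.05, ∠ ≈ 84.29°
|T| = 1.28 · 312.5 / (500 · 10.05) ≈ 0.079602
Gain = 20 log₁₀(0.079602) ≈ -21.98 dB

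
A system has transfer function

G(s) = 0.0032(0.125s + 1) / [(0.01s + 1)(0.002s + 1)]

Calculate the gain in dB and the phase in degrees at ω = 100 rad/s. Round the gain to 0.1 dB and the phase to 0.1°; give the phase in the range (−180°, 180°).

At ω = 100 rad/s:
zero (1 + j100·0.125) = 1 + j12.5 → |·| ≈ 12.54, ∠ ≈ 85.43°
pole (1 + j100·0.01) = 1 + j1 → |·| ≈ 1.4142, ∠ ≈ 45.00°
pole (1 + j100·0.002) = 1 + j0.2 → |·| ≈ 1.0198, ∠ ≈ 11.31°
|G| = 0.0032 · 12.54 / (1.4142 · 1.0198) ≈ 0.027824
Gain = 20 log₁₀(0.027824) ≈ -31.11 dB
∠G = (85.43°) − (45.00° + 11.31°) = 29.12°

-31.1 dB, 29.1°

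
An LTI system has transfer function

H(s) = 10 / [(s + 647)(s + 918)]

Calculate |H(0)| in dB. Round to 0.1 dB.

-95.5 dB

H(0) = 10 / (647·918) ≈ 1.6837e-05
20 log₁₀(1.6837e-05) ≈ -95.47 dB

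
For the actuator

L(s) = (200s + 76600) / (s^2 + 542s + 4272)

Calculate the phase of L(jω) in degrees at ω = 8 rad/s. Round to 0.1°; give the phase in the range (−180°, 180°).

-44.7°

Substitute s = j8:
Numerator: 200(j8) + 76600 = 76600 + j1600
Denominator: (j8)^2 + 542(j8) + 4272 = 4208 + j4336
|N| = √(76600² + 1600²) ≈ 76617, ∠N ≈ 1.20°
|D| = √(4208² + 4336²) ≈ 6042.2, ∠D ≈ 45.86°
∠L = 1.20° − 45.86° = -44.66°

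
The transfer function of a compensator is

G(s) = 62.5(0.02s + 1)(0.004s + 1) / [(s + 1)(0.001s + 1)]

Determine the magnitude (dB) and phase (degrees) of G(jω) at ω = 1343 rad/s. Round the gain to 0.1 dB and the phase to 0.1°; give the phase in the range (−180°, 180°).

12.2 dB, 24.0°

At ω = 1343 rad/s:
zero (1 + j1343·0.02) = 1 + j26.86 → |·| ≈ 26.879, ∠ ≈ 87.87°
zero (1 + j1343·0.004) = 1 + j5.372 → |·| ≈ 5.4643, ∠ ≈ 79.46°
pole (1 + j1343·1) = 1 + j1343 → |·| ≈ 1343, ∠ ≈ 89.96°
pole (1 + j1343·0.001) = 1 + j1.343 → |·| ≈ 1.6744, ∠ ≈ 53.33°
|G| = 62.5 · 26.879 · 5.4643 / (1343 · 1.6744) ≈ 4.0822
Gain = 20 log₁₀(4.0822) ≈ 12.22 dB
∠G = (87.87° + 79.46°) − (89.96° + 53.33°) = 24.04°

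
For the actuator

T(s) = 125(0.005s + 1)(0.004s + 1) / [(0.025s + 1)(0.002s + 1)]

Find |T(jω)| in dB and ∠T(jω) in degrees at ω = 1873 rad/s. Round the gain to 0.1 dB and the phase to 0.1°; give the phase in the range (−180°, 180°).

At ω = 1873 rad/s:
zero (1 + j1873·0.005) = 1 + j9.365 → |·| ≈ 9.4182, ∠ ≈ 83.91°
zero (1 + j1873·0.004) = 1 + j7.492 → |·| ≈ 7.5584, ∠ ≈ 82.40°
pole (1 + j1873·0.025) = 1 + j46.825 → |·| ≈ 46.836, ∠ ≈ 88.78°
pole (1 + j1873·0.002) = 1 + j3.746 → |·| ≈ 3.8772, ∠ ≈ 75.05°
|T| = 125 · 9.4182 · 7.5584 / (46.836 · 3.8772) ≈ 49.002
Gain = 20 log₁₀(49.002) ≈ 33.80 dB
∠T = (83.91° + 82.40°) − (88.78° + 75.05°) = 2.48°

33.8 dB, 2.5°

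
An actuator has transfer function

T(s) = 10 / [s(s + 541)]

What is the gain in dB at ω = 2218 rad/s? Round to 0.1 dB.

At s = jω = j2218:
pole (s+541): 541 + j2218 → |·| = √(541²+2218²) = √5212205 ≈ 2283, ∠ = arctan(2218/541) ≈ 76.29°
pole at origin: |s| = 2218, ∠ = 90.00° (in denominator)
|T| = 10 / 5.0637e+06 ≈ 1.9748e-06
Gain = 20 log₁₀(1.9748e-06) ≈ -114.09 dB

-114.1 dB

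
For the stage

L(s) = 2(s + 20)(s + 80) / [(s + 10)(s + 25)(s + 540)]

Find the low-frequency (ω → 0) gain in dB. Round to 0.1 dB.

-32.5 dB

L(0) = 2·20·80 / (10·25·540) ≈ 0.023704
20 log₁₀(0.023704) ≈ -32.50 dB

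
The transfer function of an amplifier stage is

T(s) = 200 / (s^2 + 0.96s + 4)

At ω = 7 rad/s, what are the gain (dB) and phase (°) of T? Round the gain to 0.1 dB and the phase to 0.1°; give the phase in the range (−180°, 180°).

At s = jω = j7:
quadratic: (j7)² + 0.96·j7 + 4 = -45 + j6.72 → |·| ≈ 45.499, ∠ ≈ 171.51°
|T| = 200 / 45.499 ≈ 4.3957
Gain = 20 log₁₀(4.3957) ≈ 12.86 dB
∠T = 0.00° − 171.51° = -171.51°

12.9 dB, -171.5°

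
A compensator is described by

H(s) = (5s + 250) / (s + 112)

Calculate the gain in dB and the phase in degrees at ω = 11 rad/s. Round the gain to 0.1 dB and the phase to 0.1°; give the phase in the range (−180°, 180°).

Substitute s = j11:
Numerator: 5(j11) + 250 = 250 + j55
Denominator: (j11) + 112 = 112 + j11
|N| = √(250² + 55²) ≈ 255.98, ∠N ≈ 12.41°
|D| = √(112² + 11²) ≈ 112.54, ∠D ≈ 5.61°
|H| = 255.98 / 112.54 ≈ 2.2746
Gain = 20 log₁₀(2.2746) ≈ 7.14 dB
∠H = 12.41° − 5.61° = 6.80°

7.1 dB, 6.8°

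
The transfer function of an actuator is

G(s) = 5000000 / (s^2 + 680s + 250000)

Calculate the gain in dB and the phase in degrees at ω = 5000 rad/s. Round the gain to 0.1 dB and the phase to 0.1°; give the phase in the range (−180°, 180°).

-14.0 dB, -172.2°

At s = jω = j5000:
quadratic: (j5000)² + 680·j5000 + 250000 = -24750000 + j3400000 → |·| ≈ 2.4982e+07, ∠ ≈ 172.18°
|G| = 5000000 / 2.4982e+07 ≈ 0.20014
Gain = 20 log₁₀(0.20014) ≈ -13.97 dB
∠G = 0.00° − 172.18° = -172.18°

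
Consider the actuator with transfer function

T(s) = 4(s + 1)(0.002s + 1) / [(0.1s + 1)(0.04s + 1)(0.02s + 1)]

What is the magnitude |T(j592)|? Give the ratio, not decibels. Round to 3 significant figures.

At ω = 592 rad/s:
zero (1 + j592·1) = 1 + j592 → |·| ≈ 592, ∠ ≈ 89.90°
zero (1 + j592·0.002) = 1 + j1.184 → |·| ≈ 1.5498, ∠ ≈ 49.82°
pole (1 + j592·0.1) = 1 + j59.2 → |·| ≈ 59.208, ∠ ≈ 89.03°
pole (1 + j592·0.04) = 1 + j23.68 → |·| ≈ 23.701, ∠ ≈ 87.58°
pole (1 + j592·0.02) = 1 + j11.84 → |·| ≈ 11.882, ∠ ≈ 85.17°
|T| = 4 · 592 · 1.5498 / (59.208 · 23.701 · 11.882) ≈ 0.2201

0.220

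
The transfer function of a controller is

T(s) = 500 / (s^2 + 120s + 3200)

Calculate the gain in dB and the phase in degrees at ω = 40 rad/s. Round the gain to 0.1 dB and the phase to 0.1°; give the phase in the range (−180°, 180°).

-20.1 dB, -71.6°

Substitute s = j40:
Numerator: 500 = 500 + j0
Denominator: (j40)^2 + 120(j40) + 3200 = 1600 + j4800
|N| = √(500² + 0²) ≈ 500, ∠N ≈ 0.00°
|D| = √(1600² + 4800²) ≈ 5059.6, ∠D ≈ 71.57°
|T| = 500 / 5059.6 ≈ 0.098822
Gain = 20 log₁₀(0.098822) ≈ -20.10 dB
∠T = 0.00° − 71.57° = -71.57°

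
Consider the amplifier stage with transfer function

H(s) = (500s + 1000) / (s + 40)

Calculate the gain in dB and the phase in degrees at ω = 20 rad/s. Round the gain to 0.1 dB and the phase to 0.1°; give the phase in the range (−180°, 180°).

47.0 dB, 57.7°

Substitute s = j20:
Numerator: 500(j20) + 1000 = 1000 + j10000
Denominator: (j20) + 40 = 40 + j20
|N| = √(1000² + 10000²) ≈ 10050, ∠N ≈ 84.29°
|D| = √(40² + 20²) ≈ 44.721, ∠D ≈ 26.57°
|H| = 10050 / 44.721 ≈ 224.73
Gain = 20 log₁₀(224.73) ≈ 47.03 dB
∠H = 84.29° − 26.57° = 57.72°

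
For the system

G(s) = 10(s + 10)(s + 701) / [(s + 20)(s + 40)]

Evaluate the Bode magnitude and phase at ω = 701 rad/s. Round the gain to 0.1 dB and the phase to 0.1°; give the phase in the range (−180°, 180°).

At s = jω = j701:
zero (s+10): 10 + j701 → |·| = √(10²+701²) = √491501 ≈ 701.07, ∠ = arctan(701/10) ≈ 89.18°
zero (s+701): 701 + j701 → |·| = √(701²+701²) = √982802 ≈ 991.36, ∠ = arctan(701/701) ≈ 45.00°
pole (s+20): 20 + j701 → |·| = √(20²+701²) = √491801 ≈ 701.29, ∠ = arctan(701/20) ≈ 88.37°
pole (s+40): 40 + j701 → |·| = √(40²+701²) = √493001 ≈ 702.14, ∠ = arctan(701/40) ≈ 86.73°
|G| = 10 · 6.9501e+05 / 4.924e+05 ≈ 14.115
Gain = 20 log₁₀(14.115) ≈ 22.99 dB
∠G = 134.18° − 175.10° = -40.92°

23.0 dB, -40.9°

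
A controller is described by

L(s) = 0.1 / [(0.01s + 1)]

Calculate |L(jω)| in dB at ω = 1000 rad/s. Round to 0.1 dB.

-40.0 dB

At ω = 1000 rad/s:
pole (1 + j1000·0.01) = 1 + j10 → |·| ≈ 10.05, ∠ ≈ 84.29°
|L| = 0.1 · 1 / (10.05) ≈ 0.0099502
Gain = 20 log₁₀(0.0099502) ≈ -40.04 dB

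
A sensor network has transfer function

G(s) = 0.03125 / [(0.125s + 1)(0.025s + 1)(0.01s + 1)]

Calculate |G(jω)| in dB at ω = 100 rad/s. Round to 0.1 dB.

-63.7 dB

At ω = 100 rad/s:
pole (1 + j100·0.125) = 1 + j12.5 → |·| ≈ 12.54, ∠ ≈ 85.43°
pole (1 + j100·0.025) = 1 + j2.5 → |·| ≈ 2.6926, ∠ ≈ 68.20°
pole (1 + j100·0.01) = 1 + j1 → |·| ≈ 1.4142, ∠ ≈ 45.00°
|G| = 0.03125 · 1 / (12.54 · 2.6926 · 1.4142) ≈ 0.00065444
Gain = 20 log₁₀(0.00065444) ≈ -63.68 dB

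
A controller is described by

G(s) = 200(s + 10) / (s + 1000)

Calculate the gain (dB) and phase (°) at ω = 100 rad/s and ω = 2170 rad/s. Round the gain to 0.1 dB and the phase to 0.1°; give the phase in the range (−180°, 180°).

At s = jω = j100:
zero (s+10): 10 + j100 → |·| = √(10²+100²) = √10100 ≈ 100.5, ∠ = arctan(100/10) ≈ 84.29°
pole (s+1000): 1000 + j100 → |·| = √(1000²+100²) = √1010000 ≈ 1005, ∠ = arctan(100/1000) ≈ 5.71°
|G| = 200 · 100.5 / 1005 ≈ 20
Gain = 20 log₁₀(20) ≈ 26.02 dB
∠G = 84.29° − 5.71° = 78.58°

At s = jω = j2170:
zero (s+10): 10 + j2170 → |·| = √(10²+2170²) = √4709000 ≈ 2170, ∠ = arctan(2170/10) ≈ 89.74°
pole (s+1000): 1000 + j2170 → |·| = √(1000²+2170²) = √5708900 ≈ 2389.3, ∠ = arctan(2170/1000) ≈ 65.26°
|G| = 200 · 2170 / 2389.3 ≈ 181.64
Gain = 20 log₁₀(181.64) ≈ 45.18 dB
∠G = 89.74° − 65.26° = 24.48°

ω = 100: 26.0 dB, 78.6°; ω = 2170: 45.2 dB, 24.5°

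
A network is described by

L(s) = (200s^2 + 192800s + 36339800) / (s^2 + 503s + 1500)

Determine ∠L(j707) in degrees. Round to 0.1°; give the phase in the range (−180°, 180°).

-29.5°

Substitute s = j707:
Numerator: 200(j707)^2 + 192800(j707) + 36339800 = -63630000 + j136309600
Denominator: (j707)^2 + 503(j707) + 1500 = -498349 + j355621
|N| = √(63630000² + 136309600²) ≈ 1.5043e+08, ∠N ≈ 115.02°
|D| = √(498349² + 355621²) ≈ 6.1222e+05, ∠D ≈ 144.49°
∠L = 115.02° − 144.49° = -29.47°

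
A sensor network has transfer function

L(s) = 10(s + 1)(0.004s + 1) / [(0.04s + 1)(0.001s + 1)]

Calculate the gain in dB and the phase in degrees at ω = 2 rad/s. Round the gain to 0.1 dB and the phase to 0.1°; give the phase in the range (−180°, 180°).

27.0 dB, 59.2°

At ω = 2 rad/s:
zero (1 + j2·1) = 1 + j2 → |·| ≈ 2.2361, ∠ ≈ 63.43°
zero (1 + j2·0.004) = 1 + j0.008 → |·| ≈ 1, ∠ ≈ 0.46°
pole (1 + j2·0.04) = 1 + j0.08 → |·| ≈ 1.0032, ∠ ≈ 4.57°
pole (1 + j2·0.001) = 1 + j0.002 → |·| ≈ 1, ∠ ≈ 0.11°
|L| = 10 · 2.2361 · 1 / (1.0032 · 1) ≈ 22.29
Gain = 20 log₁₀(22.29) ≈ 26.96 dB
∠L = (63.43° + 0.46°) − (4.57° + 0.11°) = 59.21°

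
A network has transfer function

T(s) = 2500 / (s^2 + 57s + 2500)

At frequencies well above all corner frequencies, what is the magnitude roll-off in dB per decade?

-40 dB/decade

Each pole contributes −20 dB/decade at high frequency; each zero contributes +20 dB/decade.
Net: 0 zero(s) − 2 pole(s) → -40 dB/decade.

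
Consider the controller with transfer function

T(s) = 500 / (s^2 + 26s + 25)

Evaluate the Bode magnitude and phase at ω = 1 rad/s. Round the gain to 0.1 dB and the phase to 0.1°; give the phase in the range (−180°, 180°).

Substitute s = j1:
Numerator: 500 = 500 + j0
Denominator: (j1)^2 + 26(j1) + 25 = 24 + j26
|N| = √(500² + 0²) ≈ 500, ∠N ≈ 0.00°
|D| = √(24² + 26²) ≈ 35.384, ∠D ≈ 47.29°
|T| = 500 / 35.384 ≈ 14.131
Gain = 20 log₁₀(14.131) ≈ 23.00 dB
∠T = 0.00° − 47.29° = -47.29°

23.0 dB, -47.3°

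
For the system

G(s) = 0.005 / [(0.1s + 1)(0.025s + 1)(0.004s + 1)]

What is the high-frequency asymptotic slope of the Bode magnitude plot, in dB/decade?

-60 dB/decade

Each pole contributes −20 dB/decade at high frequency; each zero contributes +20 dB/decade.
Net: 0 zero(s) − 3 pole(s) → -60 dB/decade.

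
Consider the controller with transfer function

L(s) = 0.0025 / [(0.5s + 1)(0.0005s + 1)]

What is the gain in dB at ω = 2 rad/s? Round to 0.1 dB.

-55.1 dB

At ω = 2 rad/s:
pole (1 + j2·0.5) = 1 + j1 → |·| ≈ 1.4142, ∠ ≈ 45.00°
pole (1 + j2·0.0005) = 1 + j0.001 → |·| ≈ 1, ∠ ≈ 0.06°
|L| = 0.0025 · 1 / (1.4142 · 1) ≈ 0.0017678
Gain = 20 log₁₀(0.0017678) ≈ -55.05 dB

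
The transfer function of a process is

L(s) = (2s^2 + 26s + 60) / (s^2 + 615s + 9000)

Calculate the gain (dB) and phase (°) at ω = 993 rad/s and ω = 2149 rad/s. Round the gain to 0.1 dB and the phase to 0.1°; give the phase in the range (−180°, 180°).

ω = 993: 4.7 dB, 31.3°; ω = 2149: 5.7 dB, 15.7°

Substitute s = j993:
Numerator: 2(j993)^2 + 26(j993) + 60 = -1972038 + j25818
Denominator: (j993)^2 + 615(j993) + 9000 = -977049 + j610695
|N| = √(1972038² + 25818²) ≈ 1.9722e+06, ∠N ≈ 179.25°
|D| = √(977049² + 610695²) ≈ 1.1522e+06, ∠D ≈ 147.99°
|L| = 1.9722e+06 / 1.1522e+06 ≈ 1.7117
Gain = 20 log₁₀(1.7117) ≈ 4.67 dB
∠L = 179.25° − 147.99° = 31.26°

Substitute s = j2149:
Numerator: 2(j2149)^2 + 26(j2149) + 60 = -9236342 + j55874
Denominator: (j2149)^2 + 615(j2149) + 9000 = -4609201 + j1321635
|N| = √(9236342² + 55874²) ≈ 9.2365e+06, ∠N ≈ 179.65°
|D| = √(4609201² + 1321635²) ≈ 4.7949e+06, ∠D ≈ 164.00°
|L| = 9.2365e+06 / 4.7949e+06 ≈ 1.9263
Gain = 20 log₁₀(1.9263) ≈ 5.69 dB
∠L = 179.65° − 164.00° = 15.65°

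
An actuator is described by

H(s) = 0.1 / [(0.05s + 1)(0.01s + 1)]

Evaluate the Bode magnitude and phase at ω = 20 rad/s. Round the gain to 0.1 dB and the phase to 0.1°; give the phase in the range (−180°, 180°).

-23.2 dB, -56.3°

At ω = 20 rad/s:
pole (1 + j20·0.05) = 1 + j1 → |·| ≈ 1.4142, ∠ ≈ 45.00°
pole (1 + j20·0.01) = 1 + j0.2 → |·| ≈ 1.0198, ∠ ≈ 11.31°
|H| = 0.1 · 1 / (1.4142 · 1.0198) ≈ 0.069338
Gain = 20 log₁₀(0.069338) ≈ -23.18 dB
∠H = (0°) − (45.00° + 11.31°) = -56.31°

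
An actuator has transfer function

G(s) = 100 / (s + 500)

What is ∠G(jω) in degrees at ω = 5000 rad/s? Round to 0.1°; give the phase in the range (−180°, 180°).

At s = jω = j5000:
pole (s+500): 500 + j5000 → |·| = √(500²+5000²) = √25250000 ≈ 5024.9, ∠ = arctan(5000/500) ≈ 84.29°
∠G = 0.00° − 84.29° = -84.29°

-84.3°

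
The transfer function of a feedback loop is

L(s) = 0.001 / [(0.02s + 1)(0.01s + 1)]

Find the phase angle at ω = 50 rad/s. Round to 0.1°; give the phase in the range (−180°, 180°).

At ω = 50 rad/s:
pole (1 + j50·0.02) = 1 + j1 → |·| ≈ 1.4142, ∠ ≈ 45.00°
pole (1 + j50·0.01) = 1 + j0.5 → |·| ≈ 1.118, ∠ ≈ 26.57°
∠L = (0°) − (45.00° + 26.57°) = -71.57°

-71.6°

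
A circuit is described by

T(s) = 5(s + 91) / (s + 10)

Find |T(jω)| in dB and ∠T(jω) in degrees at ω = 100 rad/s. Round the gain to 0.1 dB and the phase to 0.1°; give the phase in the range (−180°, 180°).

At s = jω = j100:
zero (s+91): 91 + j100 → |·| = √(91²+100²) = √18281 ≈ 135.21, ∠ = arctan(100/91) ≈ 47.70°
pole (s+10): 10 + j100 → |·| = √(10²+100²) = √10100 ≈ 100.5, ∠ = arctan(100/10) ≈ 84.29°
|T| = 5 · 135.21 / 100.5 ≈ 6.7269
Gain = 20 log₁₀(6.7269) ≈ 16.56 dB
∠T = 47.70° − 84.29° = -36.59°

16.6 dB, -36.6°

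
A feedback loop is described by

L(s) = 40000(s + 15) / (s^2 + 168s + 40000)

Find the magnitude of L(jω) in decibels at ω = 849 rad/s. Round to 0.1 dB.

At s = jω = j849:
zero (s+15): 15 + j849 → |·| = √(15²+849²) = √721026 ≈ 849.13, ∠ = arctan(849/15) ≈ 88.99°
quadratic: (j849)² + 168·j849 + 40000 = -680801 + j142632 → |·| ≈ 6.9558e+05, ∠ ≈ 168.17°
|L| = 40000 · 849.13 / 6.9558e+05 ≈ 48.83
Gain = 20 log₁₀(48.83) ≈ 33.77 dB

33.8 dB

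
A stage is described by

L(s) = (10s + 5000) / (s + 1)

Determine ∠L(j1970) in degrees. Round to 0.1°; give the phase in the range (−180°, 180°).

-14.2°

Substitute s = j1970:
Numerator: 10(j1970) + 5000 = 5000 + j19700
Denominator: (j1970) + 1 = 1 + j1970
|N| = √(5000² + 19700²) ≈ 20325, ∠N ≈ 75.76°
|D| = √(1² + 1970²) ≈ 1970, ∠D ≈ 89.97°
∠L = 75.76° − 89.97° = -14.21°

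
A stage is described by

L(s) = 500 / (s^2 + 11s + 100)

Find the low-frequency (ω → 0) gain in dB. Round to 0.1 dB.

14.0 dB

L(0) = 500 / 100 = 5
20 log₁₀(5) ≈ 13.98 dB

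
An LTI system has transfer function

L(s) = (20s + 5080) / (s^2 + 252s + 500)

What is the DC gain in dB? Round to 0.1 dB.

L(0) = 5080 / 500 = 10.16
20 log₁₀(10.16) ≈ 20.14 dB

20.1 dB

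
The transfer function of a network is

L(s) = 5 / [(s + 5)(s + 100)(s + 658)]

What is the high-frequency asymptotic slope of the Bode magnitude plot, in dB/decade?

-60 dB/decade

Each pole contributes −20 dB/decade at high frequency; each zero contributes +20 dB/decade.
Net: 0 zero(s) − 3 pole(s) → -60 dB/decade.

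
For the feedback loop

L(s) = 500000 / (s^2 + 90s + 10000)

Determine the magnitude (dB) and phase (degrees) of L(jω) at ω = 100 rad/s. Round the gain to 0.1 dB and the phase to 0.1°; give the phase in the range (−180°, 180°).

At s = jω = j100:
quadratic: (j100)² + 90·j100 + 10000 = 0 + j9000 → |·| ≈ 9000, ∠ ≈ 90.00°
|L| = 500000 / 9000 ≈ 55.556
Gain = 20 log₁₀(55.556) ≈ 34.89 dB
∠L = 0.00° − 90.00° = -90.00°

34.9 dB, -90.0°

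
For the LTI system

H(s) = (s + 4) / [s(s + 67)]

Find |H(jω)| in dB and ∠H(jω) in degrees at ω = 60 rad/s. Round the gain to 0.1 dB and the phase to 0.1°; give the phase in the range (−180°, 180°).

-39.1 dB, -45.7°

At s = jω = j60:
zero (s+4): 4 + j60 → |·| = √(4²+60²) = √3616 ≈ 60.133, ∠ = arctan(60/4) ≈ 86.19°
pole (s+67): 67 + j60 → |·| = √(67²+60²) = √8089 ≈ 89.939, ∠ = arctan(60/67) ≈ 41.85°
pole at origin: |s| = 60, ∠ = 90.00° (in denominator)
|H| = 1 · 60.133 / 5396.3 ≈ 0.011143
Gain = 20 log₁₀(0.011143) ≈ -39.06 dB
∠H = 86.19° − 131.85° = -45.66°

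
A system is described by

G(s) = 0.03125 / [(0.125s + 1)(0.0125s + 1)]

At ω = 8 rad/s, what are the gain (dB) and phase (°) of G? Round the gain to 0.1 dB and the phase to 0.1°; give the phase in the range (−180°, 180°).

-33.2 dB, -50.7°

At ω = 8 rad/s:
pole (1 + j8·0.125) = 1 + j1 → |·| ≈ 1.4142, ∠ ≈ 45.00°
pole (1 + j8·0.0125) = 1 + j0.1 → |·| ≈ 1.005, ∠ ≈ 5.71°
|G| = 0.03125 · 1 / (1.4142 · 1.005) ≈ 0.021987
Gain = 20 log₁₀(0.021987) ≈ -33.16 dB
∠G = (0°) − (45.00° + 5.71°) = -50.71°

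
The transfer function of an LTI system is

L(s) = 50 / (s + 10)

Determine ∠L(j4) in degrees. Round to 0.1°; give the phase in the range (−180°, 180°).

Substitute s = j4:
Numerator: 50 = 50 + j0
Denominator: (j4) + 10 = 10 + j4
|N| = √(50² + 0²) ≈ 50, ∠N ≈ 0.00°
|D| = √(10² + 4²) ≈ 10.77, ∠D ≈ 21.80°
∠L = 0.00° − 21.80° = -21.80°

-21.8°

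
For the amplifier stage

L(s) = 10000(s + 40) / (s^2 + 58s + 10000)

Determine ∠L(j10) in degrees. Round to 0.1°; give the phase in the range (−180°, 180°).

At s = jω = j10:
zero (s+40): 40 + j10 → |·| = √(40²+10²) = √1700 ≈ 41.231, ∠ = arctan(10/40) ≈ 14.04°
quadratic: (j10)² + 58·j10 + 10000 = 9900 + j580 → |·| ≈ 9917, ∠ ≈ 3.35°
∠L = 14.04° − 3.35° = 10.69°

10.7°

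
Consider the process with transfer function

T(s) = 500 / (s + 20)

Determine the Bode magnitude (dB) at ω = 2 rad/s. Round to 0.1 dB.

27.9 dB

At s = jω = j2:
pole (s+20): 20 + j2 → |·| = √(20²+2²) = √404 ≈ 20.1, ∠ = arctan(2/20) ≈ 5.71°
|T| = 500 / 20.1 ≈ 24.876
Gain = 20 log₁₀(24.876) ≈ 27.92 dB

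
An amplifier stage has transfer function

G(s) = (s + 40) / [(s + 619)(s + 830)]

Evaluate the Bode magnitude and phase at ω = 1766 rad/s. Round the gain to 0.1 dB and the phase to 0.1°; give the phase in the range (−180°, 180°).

-66.3 dB, -46.8°

At s = jω = j1766:
zero (s+40): 40 + j1766 → |·| = √(40²+1766²) = √3120356 ≈ 1766.5, ∠ = arctan(1766/40) ≈ 88.70°
pole (s+619): 619 + j1766 → |·| = √(619²+1766²) = √3501917 ≈ 1871.3, ∠ = arctan(1766/619) ≈ 70.68°
pole (s+830): 830 + j1766 → |·| = √(830²+1766²) = √3807656 ≈ 1951.3, ∠ = arctan(1766/830) ≈ 64.83°
|G| = 1 · 1766.5 / 3.6515e+06 ≈ 0.00048377
Gain = 20 log₁₀(0.00048377) ≈ -66.31 dB
∠G = 88.70° − 135.51° = -46.81°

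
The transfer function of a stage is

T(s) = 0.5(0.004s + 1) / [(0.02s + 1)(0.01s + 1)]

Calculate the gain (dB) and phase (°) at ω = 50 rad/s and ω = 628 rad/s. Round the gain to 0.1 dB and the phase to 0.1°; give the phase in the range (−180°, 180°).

At ω = 50 rad/s:
zero (1 + j50·0.004) = 1 + j0.2 → |·| ≈ 1.0198, ∠ ≈ 11.31°
pole (1 + j50·0.02) = 1 + j1 → |·| ≈ 1.4142, ∠ ≈ 45.00°
pole (1 + j50·0.01) = 1 + j0.5 → |·| ≈ 1.118, ∠ ≈ 26.57°
|T| = 0.5 · 1.0198 / (1.4142 · 1.118) ≈ 0.3225
Gain = 20 log₁₀(0.3225) ≈ -9.83 dB
∠T = (11.31°) − (45.00° + 26.57°) = -60.26°

At ω = 628 rad/s:
zero (1 + j628·0.004) = 1 + j2.512 → |·| ≈ 2.7037, ∠ ≈ 68.29°
pole (1 + j628·0.02) = 1 + j12.56 → |·| ≈ 12.6, ∠ ≈ 85.45°
pole (1 + j628·0.01) = 1 + j6.28 → |·| ≈ 6.3591, ∠ ≈ 80.95°
|T| = 0.5 · 2.7037 / (12.6 · 6.3591) ≈ 0.016872
Gain = 20 log₁₀(0.016872) ≈ -35.46 dB
∠T = (68.29°) − (85.45° + 80.95°) = -98.11°

ω = 50: -9.8 dB, -60.3°; ω = 628: -35.5 dB, -98.1°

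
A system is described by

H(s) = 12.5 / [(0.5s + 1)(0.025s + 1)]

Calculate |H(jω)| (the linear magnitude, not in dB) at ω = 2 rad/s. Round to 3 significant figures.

8.83

At ω = 2 rad/s:
pole (1 + j2·0.5) = 1 + j1 → |·| ≈ 1.4142, ∠ ≈ 45.00°
pole (1 + j2·0.025) = 1 + j0.05 → |·| ≈ 1.0012, ∠ ≈ 2.86°
|H| = 12.5 · 1 / (1.4142 · 1.0012) ≈ 8.8283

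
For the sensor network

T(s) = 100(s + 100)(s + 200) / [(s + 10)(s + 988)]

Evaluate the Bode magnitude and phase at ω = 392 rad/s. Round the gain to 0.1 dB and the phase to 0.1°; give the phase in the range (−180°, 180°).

At s = jω = j392:
zero (s+100): 100 + j392 → |·| = √(100²+392²) = √163664 ≈ 404.55, ∠ = arctan(392/100) ≈ 75.69°
zero (s+200): 200 + j392 → |·| = √(200²+392²) = √193664 ≈ 440.07, ∠ = arctan(392/200) ≈ 62.97°
pole (s+10): 10 + j392 → |·| = √(10²+392²) = √153764 ≈ 392.13, ∠ = arctan(392/10) ≈ 88.54°
pole (s+988): 988 + j392 → |·| = √(988²+392²) = √1129808 ≈ 1062.9, ∠ = arctan(392/988) ≈ 21.64°
|T| = 100 · 1.7803e+05 / 4.1679e+05 ≈ 42.715
Gain = 20 log₁₀(42.715) ≈ 32.61 dB
∠T = 138.66° − 110.18° = 28.48°

32.6 dB, 28.5°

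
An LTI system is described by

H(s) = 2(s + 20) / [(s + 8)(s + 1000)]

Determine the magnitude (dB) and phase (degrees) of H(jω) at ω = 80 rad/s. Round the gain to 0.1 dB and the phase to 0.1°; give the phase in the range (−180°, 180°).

-53.8 dB, -12.9°

At s = jω = j80:
zero (s+20): 20 + j80 → |·| = √(20²+80²) = √6800 ≈ 82.462, ∠ = arctan(80/20) ≈ 75.96°
pole (s+8): 8 + j80 → |·| = √(8²+80²) = √6464 ≈ 80.399, ∠ = arctan(80/8) ≈ 84.29°
pole (s+1000): 1000 + j80 → |·| = √(1000²+80²) = √1006400 ≈ 1003.2, ∠ = arctan(80/1000) ≈ 4.57°
|H| = 2 · 82.462 / 80656 ≈ 0.0020448
Gain = 20 log₁₀(0.0020448) ≈ -53.79 dB
∠H = 75.96° − 88.86° = -12.90°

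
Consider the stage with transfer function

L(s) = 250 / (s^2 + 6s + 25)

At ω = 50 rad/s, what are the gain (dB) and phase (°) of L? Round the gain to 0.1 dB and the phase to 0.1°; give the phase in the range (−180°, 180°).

-20.0 dB, -173.1°

At s = jω = j50:
quadratic: (j50)² + 6·j50 + 25 = -2475 + j300 → |·| ≈ 2493.1, ∠ ≈ 173.09°
|L| = 250 / 2493.1 ≈ 0.10028
Gain = 20 log₁₀(0.10028) ≈ -19.98 dB
∠L = 0.00° − 173.09° = -173.09°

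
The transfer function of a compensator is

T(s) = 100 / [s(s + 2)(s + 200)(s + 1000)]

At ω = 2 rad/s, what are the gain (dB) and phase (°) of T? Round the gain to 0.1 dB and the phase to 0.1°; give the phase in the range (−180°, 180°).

At s = jω = j2:
pole (s+2): 2 + j2 → |·| = √(2²+2²) = √8 ≈ 2.8284, ∠ = arctan(2/2) ≈ 45.00°
pole (s+200): 200 + j2 → |·| = √(200²+2²) = √40004 ≈ 200.01, ∠ = arctan(2/200) ≈ 0.57°
pole (s+1000): 1000 + j2 → |·| = √(1000²+2²) = √1000004 ≈ 1000, ∠ = arctan(2/1000) ≈ 0.11°
pole at origin: |s| = 2, ∠ = 90.00° (in denominator)
|T| = 100 / 1.1314e+06 ≈ 8.8386e-05
Gain = 20 log₁₀(8.8386e-05) ≈ -81.07 dB
∠T = 0.00° − 135.68° = -135.68°

-81.1 dB, -135.7°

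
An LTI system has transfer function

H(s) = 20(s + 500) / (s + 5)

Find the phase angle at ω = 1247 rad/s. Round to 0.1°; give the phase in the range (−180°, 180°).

-21.6°

At s = jω = j1247:
zero (s+500): 500 + j1247 → |·| = √(500²+1247²) = √1805009 ≈ 1343.5, ∠ = arctan(1247/500) ≈ 68.15°
pole (s+5): 5 + j1247 → |·| = √(5²+1247²) = √1555034 ≈ 1247, ∠ = arctan(1247/5) ≈ 89.77°
∠H = 68.15° − 89.77° = -21.62°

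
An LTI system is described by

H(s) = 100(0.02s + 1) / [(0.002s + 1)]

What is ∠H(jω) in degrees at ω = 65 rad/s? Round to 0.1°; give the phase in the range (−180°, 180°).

At ω = 65 rad/s:
zero (1 + j65·0.02) = 1 + j1.3 → |·| ≈ 1.6401, ∠ ≈ 52.43°
pole (1 + j65·0.002) = 1 + j0.13 → |·| ≈ 1.0084, ∠ ≈ 7.41°
∠H = (52.43°) − (7.41°) = 45.02°

45.0°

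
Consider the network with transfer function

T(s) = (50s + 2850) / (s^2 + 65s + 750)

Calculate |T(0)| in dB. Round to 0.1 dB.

11.6 dB

T(0) = 2850 / 750 = 3.8
20 log₁₀(3.8) ≈ 11.60 dB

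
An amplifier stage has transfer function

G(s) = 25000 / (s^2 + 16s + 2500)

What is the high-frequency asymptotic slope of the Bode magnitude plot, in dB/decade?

Each pole contributes −20 dB/decade at high frequency; each zero contributes +20 dB/decade.
Net: 0 zero(s) − 2 pole(s) → -40 dB/decade.

-40 dB/decade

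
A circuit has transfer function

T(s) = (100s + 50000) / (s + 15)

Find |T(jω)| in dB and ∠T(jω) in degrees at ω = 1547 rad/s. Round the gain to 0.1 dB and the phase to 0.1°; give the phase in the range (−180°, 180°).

40.4 dB, -17.4°

Substitute s = j1547:
Numerator: 100(j1547) + 50000 = 50000 + j154700
Denominator: (j1547) + 15 = 15 + j1547
|N| = √(50000² + 154700²) ≈ 1.6258e+05, ∠N ≈ 72.09°
|D| = √(15² + 1547²) ≈ 1547.1, ∠D ≈ 89.44°
|T| = 1.6258e+05 / 1547.1 ≈ 105.09
Gain = 20 log₁₀(105.09) ≈ 40.43 dB
∠T = 72.09° − 89.44° = -17.35°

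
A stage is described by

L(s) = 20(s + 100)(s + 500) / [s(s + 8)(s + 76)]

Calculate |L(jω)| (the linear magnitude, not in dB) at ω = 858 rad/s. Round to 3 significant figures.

0.0271

At s = jω = j858:
zero (s+100): 100 + j858 → |·| = √(100²+858²) = √746164 ≈ 863.81, ∠ = arctan(858/100) ≈ 83.35°
zero (s+500): 500 + j858 → |·| = √(500²+858²) = √986164 ≈ 993.06, ∠ = arctan(858/500) ≈ 59.77°
pole (s+8): 8 + j858 → |·| = √(8²+858²) = √736228 ≈ 858.04, ∠ = arctan(858/8) ≈ 89.47°
pole (s+76): 76 + j858 → |·| = √(76²+858²) = √741940 ≈ 861.36, ∠ = arctan(858/76) ≈ 84.94°
pole at origin: |s| = 858, ∠ = 90.00° (in denominator)
|L| = 20 · 8.5782e+05 / 6.3413e+08 ≈ 0.027055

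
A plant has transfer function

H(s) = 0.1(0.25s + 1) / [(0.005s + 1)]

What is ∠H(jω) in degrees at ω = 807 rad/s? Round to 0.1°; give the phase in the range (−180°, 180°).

At ω = 807 rad/s:
zero (1 + j807·0.25) = 1 + j201.75 → |·| ≈ 201.75, ∠ ≈ 89.72°
pole (1 + j807·0.005) = 1 + j4.035 → |·| ≈ 4.1571, ∠ ≈ 76.08°
∠H = (89.72°) − (76.08°) = 13.64°

13.6°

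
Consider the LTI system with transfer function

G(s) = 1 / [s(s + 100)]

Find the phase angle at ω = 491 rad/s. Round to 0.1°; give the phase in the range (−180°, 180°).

-168.5°

At s = jω = j491:
pole (s+100): 100 + j491 → |·| = √(100²+491²) = √251081 ≈ 501.08, ∠ = arctan(491/100) ≈ 78.49°
pole at origin: |s| = 491, ∠ = 90.00° (in denominator)
∠G = 0.00° − 168.49° = -168.49°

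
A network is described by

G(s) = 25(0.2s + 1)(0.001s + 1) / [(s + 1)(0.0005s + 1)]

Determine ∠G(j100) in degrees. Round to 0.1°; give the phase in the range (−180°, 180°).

At ω = 100 rad/s:
zero (1 + j100·0.2) = 1 + j20 → |·| ≈ 20.025, ∠ ≈ 87.14°
zero (1 + j100·0.001) = 1 + j0.1 → |·| ≈ 1.005, ∠ ≈ 5.71°
pole (1 + j100·1) = 1 + j100 → |·| ≈ 100, ∠ ≈ 89.43°
pole (1 + j100·0.0005) = 1 + j0.05 → |·| ≈ 1.0012, ∠ ≈ 2.86°
∠G = (87.14° + 5.71°) − (89.43° + 2.86°) = 0.56°

0.6°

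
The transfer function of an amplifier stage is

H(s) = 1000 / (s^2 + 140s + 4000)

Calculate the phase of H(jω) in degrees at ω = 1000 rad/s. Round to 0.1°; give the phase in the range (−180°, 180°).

Substitute s = j1000:
Numerator: 1000 = 1000 + j0
Denominator: (j1000)^2 + 140(j1000) + 4000 = -996000 + j140000
|N| = √(1000² + 0²) ≈ 1000, ∠N ≈ 0.00°
|D| = √(996000² + 140000²) ≈ 1.0058e+06, ∠D ≈ 172.00°
∠H = 0.00° − 172.00° = -172.00°

-172.0°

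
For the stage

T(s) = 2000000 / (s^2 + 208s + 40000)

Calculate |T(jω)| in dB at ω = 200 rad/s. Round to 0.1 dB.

33.6 dB

At s = jω = j200:
quadratic: (j200)² + 208·j200 + 40000 = 0 + j41600 → |·| ≈ 41600, ∠ ≈ 90.00°
|T| = 2000000 / 41600 ≈ 48.077
Gain = 20 log₁₀(48.077) ≈ 33.64 dB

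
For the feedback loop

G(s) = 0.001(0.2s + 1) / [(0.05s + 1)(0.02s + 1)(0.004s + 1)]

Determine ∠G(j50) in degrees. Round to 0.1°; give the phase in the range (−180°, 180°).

-40.2°

At ω = 50 rad/s:
zero (1 + j50·0.2) = 1 + j10 → |·| ≈ 10.05, ∠ ≈ 84.29°
pole (1 + j50·0.05) = 1 + j2.5 → |·| ≈ 2.6926, ∠ ≈ 68.20°
pole (1 + j50·0.02) = 1 + j1 → |·| ≈ 1.4142, ∠ ≈ 45.00°
pole (1 + j50·0.004) = 1 + j0.2 → |·| ≈ 1.0198, ∠ ≈ 11.31°
∠G = (84.29°) − (68.20° + 45.00° + 11.31°) = -40.22°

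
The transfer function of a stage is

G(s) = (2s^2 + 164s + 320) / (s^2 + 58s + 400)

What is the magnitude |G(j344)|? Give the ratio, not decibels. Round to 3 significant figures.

Substitute s = j344:
Numerator: 2(j344)^2 + 164(j344) + 320 = -236352 + j56416
Denominator: (j344)^2 + 58(j344) + 400 = -117936 + j19952
|N| = √(236352² + 56416²) ≈ 2.4299e+05, ∠N ≈ 166.57°
|D| = √(117936² + 19952²) ≈ 1.1961e+05, ∠D ≈ 170.40°
|G| = 2.4299e+05 / 1.1961e+05 ≈ 2.0315

2.03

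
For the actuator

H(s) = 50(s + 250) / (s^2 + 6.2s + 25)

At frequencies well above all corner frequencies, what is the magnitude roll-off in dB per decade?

-20 dB/decade

Each pole contributes −20 dB/decade at high frequency; each zero contributes +20 dB/decade.
Net: 1 zero(s) − 2 pole(s) → -20 dB/decade.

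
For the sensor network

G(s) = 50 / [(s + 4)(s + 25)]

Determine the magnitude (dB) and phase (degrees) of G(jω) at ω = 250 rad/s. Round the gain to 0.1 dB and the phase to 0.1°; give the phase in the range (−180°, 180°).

-62.0 dB, -173.4°

At s = jω = j250:
pole (s+4): 4 + j250 → |·| = √(4²+250²) = √62516 ≈ 250.03, ∠ = arctan(250/4) ≈ 89.08°
pole (s+25): 25 + j250 → |·| = √(25²+250²) = √63125 ≈ 251.25, ∠ = arctan(250/25) ≈ 84.29°
|G| = 50 / 62820 ≈ 0.00079592
Gain = 20 log₁₀(0.00079592) ≈ -61.98 dB
∠G = 0.00° − 173.37° = -173.37°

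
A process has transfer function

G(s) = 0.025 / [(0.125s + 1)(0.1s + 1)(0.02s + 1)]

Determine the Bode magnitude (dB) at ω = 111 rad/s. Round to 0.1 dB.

At ω = 111 rad/s:
pole (1 + j111·0.125) = 1 + j13.875 → |·| ≈ 13.911, ∠ ≈ 85.88°
pole (1 + j111·0.1) = 1 + j11.1 → |·| ≈ 11.145, ∠ ≈ 84.85°
pole (1 + j111·0.02) = 1 + j2.22 → |·| ≈ 2.4348, ∠ ≈ 65.75°
|G| = 0.025 · 1 / (13.911 · 11.145 · 2.4348) ≈ 6.6227e-05
Gain = 20 log₁₀(6.6227e-05) ≈ -83.58 dB

-83.6 dB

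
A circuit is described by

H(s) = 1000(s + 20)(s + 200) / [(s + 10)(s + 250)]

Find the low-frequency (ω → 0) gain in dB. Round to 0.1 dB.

64.1 dB

H(0) = 1000·20·200 / (10·250) = 1600
20 log₁₀(1600) ≈ 64.08 dB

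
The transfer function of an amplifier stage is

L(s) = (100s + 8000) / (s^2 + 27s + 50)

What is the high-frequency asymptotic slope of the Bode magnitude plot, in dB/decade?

-20 dB/decade

Each pole contributes −20 dB/decade at high frequency; each zero contributes +20 dB/decade.
Net: 1 zero(s) − 2 pole(s) → -20 dB/decade.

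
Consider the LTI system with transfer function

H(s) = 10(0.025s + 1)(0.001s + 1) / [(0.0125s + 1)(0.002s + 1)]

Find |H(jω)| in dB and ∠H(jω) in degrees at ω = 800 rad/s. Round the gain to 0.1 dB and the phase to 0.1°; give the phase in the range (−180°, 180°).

At ω = 800 rad/s:
zero (1 + j800·0.025) = 1 + j20 → |·| ≈ 20.025, ∠ ≈ 87.14°
zero (1 + j800·0.001) = 1 + j0.8 → |·| ≈ 1.2806, ∠ ≈ 38.66°
pole (1 + j800·0.0125) = 1 + j10 → |·| ≈ 10.05, ∠ ≈ 84.29°
pole (1 + j800·0.002) = 1 + j1.6 → |·| ≈ 1.8868, ∠ ≈ 57.99°
|H| = 10 · 20.025 · 1.2806 / (10.05 · 1.8868) ≈ 13.524
Gain = 20 log₁₀(13.524) ≈ 22.62 dB
∠H = (87.14° + 38.66°) − (84.29° + 57.99°) = -16.48°

22.6 dB, -16.5°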